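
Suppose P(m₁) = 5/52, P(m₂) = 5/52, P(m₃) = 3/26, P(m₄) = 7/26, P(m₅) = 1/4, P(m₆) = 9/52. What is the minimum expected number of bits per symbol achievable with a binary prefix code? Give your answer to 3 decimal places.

2.481 bits/symbol

Repeatedly combine the two least-probable nodes; the expected code length is the sum of the merged weights.
merge 5/52 + 5/52 → 5/26
merge 3/26 + 9/52 → 15/52
merge 5/26 + 1/4 → 23/52
merge 7/26 + 15/52 → 29/52
merge 23/52 + 29/52 → 1
L = 5/26 + 15/52 + 23/52 + 29/52 + 1 = 129/52 ≈ 2.481 bits/symbol.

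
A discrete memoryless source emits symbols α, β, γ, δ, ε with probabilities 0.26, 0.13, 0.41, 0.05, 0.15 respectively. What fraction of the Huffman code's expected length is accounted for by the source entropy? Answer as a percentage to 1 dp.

97.2%

Entropy H = −Σ p log₂ p ≈ 2.0420 bits.
Huffman merges: 1/20+13/100→9/50; 3/20+9/50→33/100; 13/50+33/100→59/100; 41/100+59/100→1. L = 21/10 ≈ 2.1000.
Efficiency = H/L = 2.0420/2.1000 = 97.2%.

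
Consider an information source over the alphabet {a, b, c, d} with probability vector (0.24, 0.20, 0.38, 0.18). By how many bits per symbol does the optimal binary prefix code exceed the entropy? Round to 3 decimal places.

0.066 bits

Entropy H = −Σ p log₂ p ≈ 1.9343 bits.
Huffman merges: 9/50+1/5→19/50; 6/25+19/50→31/50; 19/50+31/50→1. L = 2 ≈ 2.0000.
L − H = 2.0000 − 1.9343 = 0.066 bits.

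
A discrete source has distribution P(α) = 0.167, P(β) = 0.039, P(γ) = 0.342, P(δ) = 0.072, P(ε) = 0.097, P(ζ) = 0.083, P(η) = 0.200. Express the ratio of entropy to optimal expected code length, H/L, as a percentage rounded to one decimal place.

97.5%

Entropy H = −Σ p log₂ p ≈ 2.5053 bits.
Huffman merges: 39/1000+9/125→111/1000; 83/1000+97/1000→9/50; 111/1000+167/1000→139/500; 9/50+1/5→19/50; 139/500+171/500→31/50; 19/50+31/50→1. L = 2569/1000 ≈ 2.5690.
Efficiency = H/L = 2.5053/2.5690 = 97.5%.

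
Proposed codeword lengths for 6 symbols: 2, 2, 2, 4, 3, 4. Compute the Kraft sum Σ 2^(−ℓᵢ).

1

With common denominator 2^4 = 16: Σ 2^(−ℓᵢ) = 4/16 + 4/16 + 4/16 + 1/16 + 2/16 + 1/16 = 16/16 = 1.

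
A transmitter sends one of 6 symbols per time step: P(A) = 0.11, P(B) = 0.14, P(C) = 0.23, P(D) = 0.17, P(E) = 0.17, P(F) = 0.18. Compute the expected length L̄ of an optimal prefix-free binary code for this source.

Repeatedly combine the two least-probable nodes; the expected code length is the sum of the merged weights.
merge 11/100 + 7/50 → 1/4
merge 17/100 + 17/100 → 17/50
merge 9/50 + 23/100 → 41/100
merge 1/4 + 17/50 → 59/100
merge 41/100 + 59/100 → 1
L = 1/4 + 17/50 + 41/100 + 59/100 + 1 = 259/100 = 2.59 bits/symbol.

2.59 bits/symbol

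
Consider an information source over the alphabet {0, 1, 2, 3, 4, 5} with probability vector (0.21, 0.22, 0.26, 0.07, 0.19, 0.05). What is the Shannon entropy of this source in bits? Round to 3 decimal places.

H = −Σ pᵢ log₂ pᵢ.
−0.21·log₂(0.21) = 0.4728
−0.22·log₂(0.22) = 0.4806
−0.26·log₂(0.26) = 0.5053
−0.07·log₂(0.07) = 0.2686
−0.19·log₂(0.19) = 0.4552
−0.05·log₂(0.05) = 0.2161
Sum ≈ 2.3986 → 2.399 bits.

2.399 bits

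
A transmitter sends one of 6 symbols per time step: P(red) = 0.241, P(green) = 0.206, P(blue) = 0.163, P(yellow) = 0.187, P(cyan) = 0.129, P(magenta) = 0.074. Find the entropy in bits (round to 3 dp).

H = −Σ pᵢ log₂ pᵢ.
−0.241·log₂(0.241) = 0.4947
−0.206·log₂(0.206) = 0.4695
−0.163·log₂(0.163) = 0.4266
−0.187·log₂(0.187) = 0.4523
−0.129·log₂(0.129) = 0.3811
−0.074·log₂(0.074) = 0.2780
Sum ≈ 2.5023 → 2.502 bits.

2.502 bits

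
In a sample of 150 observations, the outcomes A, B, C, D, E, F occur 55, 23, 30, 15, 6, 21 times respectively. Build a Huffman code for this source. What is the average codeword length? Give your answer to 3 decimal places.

2.407 bits/symbol

Probabilities are the counts divided by 150.
Repeatedly combine the two least-probable nodes; the expected code length is the sum of the merged weights.
merge 1/25 + 1/10 → 7/50
merge 7/50 + 7/50 → 7/25
merge 23/150 + 1/5 → 53/150
merge 7/25 + 53/150 → 19/30
merge 11/30 + 19/30 → 1
L = 7/50 + 7/25 + 53/150 + 19/30 + 1 = 361/150 ≈ 2.407 bits/symbol.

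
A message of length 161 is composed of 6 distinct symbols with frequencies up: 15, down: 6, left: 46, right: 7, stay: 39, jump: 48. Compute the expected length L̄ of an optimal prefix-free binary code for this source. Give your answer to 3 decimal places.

2.255 bits/symbol

Probabilities are the counts divided by 161.
Repeatedly combine the two least-probable nodes; the expected code length is the sum of the merged weights.
merge 6/161 + 1/23 → 13/161
merge 13/161 + 15/161 → 4/23
merge 4/23 + 39/161 → 67/161
merge 2/7 + 48/161 → 94/161
merge 67/161 + 94/161 → 1
L = 13/161 + 4/23 + 67/161 + 94/161 + 1 = 363/161 ≈ 2.255 bits/symbol.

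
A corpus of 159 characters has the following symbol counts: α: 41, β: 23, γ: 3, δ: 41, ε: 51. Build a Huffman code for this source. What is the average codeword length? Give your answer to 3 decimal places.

Probabilities are the counts divided by 159.
Repeatedly combine the two least-probable nodes; the expected code length is the sum of the merged weights.
merge 1/53 + 23/159 → 26/159
merge 26/159 + 41/159 → 67/159
merge 41/159 + 17/53 → 92/159
merge 67/159 + 92/159 → 1
L = 26/159 + 67/159 + 92/159 + 1 = 344/159 ≈ 2.164 bits/symbol.

2.164 bits/symbol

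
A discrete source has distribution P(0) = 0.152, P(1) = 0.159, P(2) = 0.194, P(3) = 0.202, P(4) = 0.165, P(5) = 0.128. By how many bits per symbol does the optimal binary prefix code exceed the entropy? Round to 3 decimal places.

0.035 bits

Entropy H = −Σ p log₂ p ≈ 2.5686 bits.
Huffman merges: 16/125+19/125→7/25; 159/1000+33/200→81/250; 97/500+101/500→99/250; 7/25+81/250→151/250; 99/250+151/250→1. L = 651/250 ≈ 2.6040.
L − H = 2.6040 − 2.5686 = 0.035 bits.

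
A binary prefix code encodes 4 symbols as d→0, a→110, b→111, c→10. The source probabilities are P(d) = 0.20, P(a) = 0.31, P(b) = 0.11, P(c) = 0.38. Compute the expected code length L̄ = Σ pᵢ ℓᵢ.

L̄ = Σ pᵢ·ℓᵢ = 0.20·1 + 0.31·3 + 0.11·3 + 0.38·2 = 2.22 bits/symbol.

2.22 bits/symbol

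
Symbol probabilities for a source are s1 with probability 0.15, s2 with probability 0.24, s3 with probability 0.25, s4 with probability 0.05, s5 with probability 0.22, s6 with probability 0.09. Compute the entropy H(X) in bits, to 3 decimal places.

H = −Σ pᵢ log₂ pᵢ.
−0.15·log₂(0.15) = 0.4105
−0.24·log₂(0.24) = 0.4941
−0.25·log₂(0.25) = 0.5000
−0.05·log₂(0.05) = 0.2161
−0.22·log₂(0.22) = 0.4806
−0.09·log₂(0.09) = 0.3127
Sum ≈ 2.4140 → 2.414 bits.

2.414 bits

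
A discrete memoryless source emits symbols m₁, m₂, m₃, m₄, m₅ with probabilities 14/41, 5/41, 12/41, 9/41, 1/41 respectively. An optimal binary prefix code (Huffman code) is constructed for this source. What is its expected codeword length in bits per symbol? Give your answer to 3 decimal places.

2.146 bits/symbol

Repeatedly combine the two least-probable nodes; the expected code length is the sum of the merged weights.
merge 1/41 + 5/41 → 6/41
merge 6/41 + 9/41 → 15/41
merge 12/41 + 14/41 → 26/41
merge 15/41 + 26/41 → 1
L = 6/41 + 15/41 + 26/41 + 1 = 88/41 ≈ 2.146 bits/symbol.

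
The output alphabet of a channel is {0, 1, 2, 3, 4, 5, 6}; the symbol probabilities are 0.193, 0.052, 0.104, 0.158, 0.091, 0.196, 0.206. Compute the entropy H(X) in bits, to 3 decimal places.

H = −Σ pᵢ log₂ pᵢ.
−0.193·log₂(0.193) = 0.4581
−0.052·log₂(0.052) = 0.2218
−0.104·log₂(0.104) = 0.3396
−0.158·log₂(0.158) = 0.4206
−0.091·log₂(0.091) = 0.3147
−0.196·log₂(0.196) = 0.4608
−0.206·log₂(0.206) = 0.4695
Sum ≈ 2.6851 → 2.685 bits.

2.685 bits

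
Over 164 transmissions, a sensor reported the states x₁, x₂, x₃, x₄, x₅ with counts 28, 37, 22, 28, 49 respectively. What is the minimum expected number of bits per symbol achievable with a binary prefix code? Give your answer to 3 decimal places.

2.305 bits/symbol

Probabilities are the counts divided by 164.
Repeatedly combine the two least-probable nodes; the expected code length is the sum of the merged weights.
merge 11/82 + 7/41 → 25/82
merge 7/41 + 37/164 → 65/164
merge 49/164 + 25/82 → 99/164
merge 65/164 + 99/164 → 1
L = 25/82 + 65/164 + 99/164 + 1 = 189/82 ≈ 2.305 bits/symbol.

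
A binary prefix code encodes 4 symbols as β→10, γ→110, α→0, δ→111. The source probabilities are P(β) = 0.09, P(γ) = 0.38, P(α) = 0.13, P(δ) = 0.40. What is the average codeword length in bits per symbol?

L̄ = Σ pᵢ·ℓᵢ = 0.09·2 + 0.38·3 + 0.13·1 + 0.40·3 = 2.65 bits/symbol.

2.65 bits/symbol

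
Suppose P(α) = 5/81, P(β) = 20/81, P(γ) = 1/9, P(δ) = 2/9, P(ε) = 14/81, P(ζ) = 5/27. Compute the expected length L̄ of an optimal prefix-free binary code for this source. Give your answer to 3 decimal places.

Repeatedly combine the two least-probable nodes; the expected code length is the sum of the merged weights.
merge 5/81 + 1/9 → 14/81
merge 14/81 + 14/81 → 28/81
merge 5/27 + 2/9 → 11/27
merge 20/81 + 28/81 → 16/27
merge 11/27 + 16/27 → 1
L = 14/81 + 28/81 + 11/27 + 16/27 + 1 = 68/27 ≈ 2.519 bits/symbol.

2.519 bits/symbol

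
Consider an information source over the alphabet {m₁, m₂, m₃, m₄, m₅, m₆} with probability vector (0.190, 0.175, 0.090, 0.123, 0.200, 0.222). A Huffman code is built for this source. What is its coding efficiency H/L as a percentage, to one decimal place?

Entropy H = −Σ p log₂ p ≈ 2.5262 bits.
Huffman merges: 9/100+123/1000→213/1000; 7/40+19/100→73/200; 1/5+213/1000→413/1000; 111/500+73/200→587/1000; 413/1000+587/1000→1. L = 1289/500 ≈ 2.5780.
Efficiency = H/L = 2.5262/2.5780 = 98.0%.

98.0%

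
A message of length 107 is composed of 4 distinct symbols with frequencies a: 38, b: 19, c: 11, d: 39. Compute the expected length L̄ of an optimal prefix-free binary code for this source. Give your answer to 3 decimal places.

1.916 bits/symbol

Probabilities are the counts divided by 107.
Repeatedly combine the two least-probable nodes; the expected code length is the sum of the merged weights.
merge 11/107 + 19/107 → 30/107
merge 30/107 + 38/107 → 68/107
merge 39/107 + 68/107 → 1
L = 30/107 + 68/107 + 1 = 205/107 ≈ 1.916 bits/symbol.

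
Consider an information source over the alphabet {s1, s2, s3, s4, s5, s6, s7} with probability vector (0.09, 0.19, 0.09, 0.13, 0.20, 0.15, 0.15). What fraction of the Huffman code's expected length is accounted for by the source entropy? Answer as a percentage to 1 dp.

98.5%

Entropy H = −Σ p log₂ p ≈ 2.7487 bits.
Huffman merges: 9/100+9/100→9/50; 13/100+3/20→7/25; 3/20+9/50→33/100; 19/100+1/5→39/100; 7/25+33/100→61/100; 39/100+61/100→1. L = 279/100 ≈ 2.7900.
Efficiency = H/L = 2.7487/2.7900 = 98.5%.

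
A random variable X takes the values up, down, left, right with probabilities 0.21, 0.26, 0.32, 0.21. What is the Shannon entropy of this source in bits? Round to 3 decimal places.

1.977 bits

H = −Σ pᵢ log₂ pᵢ.
−0.21·log₂(0.21) = 0.4728
−0.26·log₂(0.26) = 0.5053
−0.32·log₂(0.32) = 0.5260
−0.21·log₂(0.21) = 0.4728
Sum ≈ 1.9770 → 1.977 bits.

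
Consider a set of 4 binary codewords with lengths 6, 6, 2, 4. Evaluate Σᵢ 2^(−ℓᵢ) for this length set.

With common denominator 2^6 = 64: Σ 2^(−ℓᵢ) = 1/64 + 1/64 + 16/64 + 4/64 = 22/64 = 0.34375.

0.34375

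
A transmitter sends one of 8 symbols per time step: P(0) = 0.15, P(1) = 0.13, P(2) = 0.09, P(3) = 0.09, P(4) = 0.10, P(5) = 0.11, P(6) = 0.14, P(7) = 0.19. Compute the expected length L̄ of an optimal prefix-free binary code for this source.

Repeatedly combine the two least-probable nodes; the expected code length is the sum of the merged weights.
merge 9/100 + 9/100 → 9/50
merge 1/10 + 11/100 → 21/100
merge 13/100 + 7/50 → 27/100
merge 3/20 + 9/50 → 33/100
merge 19/100 + 21/100 → 2/5
merge 27/100 + 33/100 → 3/5
merge 2/5 + 3/5 → 1
L = 9/50 + 21/100 + 27/100 + 33/100 + 2/5 + 3/5 + 1 = 299/100 = 2.99 bits/symbol.

2.99 bits/symbol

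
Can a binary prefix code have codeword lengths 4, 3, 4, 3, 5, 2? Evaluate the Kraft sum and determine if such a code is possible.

With common denominator 2^5 = 32: Σ 2^(−ℓᵢ) = 2/32 + 4/32 + 2/32 + 4/32 + 1/32 + 8/32 = 21/32 = 0.65625.
Kraft's inequality requires Σ ≤ 1; here Σ = 0.65625 ≤ 1, so such a prefix code exists.

0.65625; yes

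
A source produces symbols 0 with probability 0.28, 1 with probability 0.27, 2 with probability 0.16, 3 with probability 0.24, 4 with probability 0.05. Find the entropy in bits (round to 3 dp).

2.157 bits

H = −Σ pᵢ log₂ pᵢ.
−0.28·log₂(0.28) = 0.5142
−0.27·log₂(0.27) = 0.5100
−0.16·log₂(0.16) = 0.4230
−0.24·log₂(0.24) = 0.4941
−0.05·log₂(0.05) = 0.2161
Sum ≈ 2.1575 → 2.157 bits.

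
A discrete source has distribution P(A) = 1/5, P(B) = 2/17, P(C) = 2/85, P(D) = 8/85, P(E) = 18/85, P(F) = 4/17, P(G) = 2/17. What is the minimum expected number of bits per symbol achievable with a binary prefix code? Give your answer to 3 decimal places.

2.671 bits/symbol

Repeatedly combine the two least-probable nodes; the expected code length is the sum of the merged weights.
merge 2/85 + 8/85 → 2/17
merge 2/17 + 2/17 → 4/17
merge 2/17 + 1/5 → 27/85
merge 18/85 + 4/17 → 38/85
merge 4/17 + 27/85 → 47/85
merge 38/85 + 47/85 → 1
L = 2/17 + 4/17 + 27/85 + 38/85 + 47/85 + 1 = 227/85 ≈ 2.671 bits/symbol.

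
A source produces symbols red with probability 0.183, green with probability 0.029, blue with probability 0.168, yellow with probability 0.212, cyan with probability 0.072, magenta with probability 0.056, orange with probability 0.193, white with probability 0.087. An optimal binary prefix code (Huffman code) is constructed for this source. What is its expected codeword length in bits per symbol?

Repeatedly combine the two least-probable nodes; the expected code length is the sum of the merged weights.
merge 29/1000 + 7/125 → 17/200
merge 9/125 + 17/200 → 157/1000
merge 87/1000 + 157/1000 → 61/250
merge 21/125 + 183/1000 → 351/1000
merge 193/1000 + 53/250 → 81/200
merge 61/250 + 351/1000 → 119/200
merge 81/200 + 119/200 → 1
L = 17/200 + 157/1000 + 61/250 + 351/1000 + 81/200 + 119/200 + 1 = 2837/1000 = 2.837 bits/symbol.

2.837 bits/symbol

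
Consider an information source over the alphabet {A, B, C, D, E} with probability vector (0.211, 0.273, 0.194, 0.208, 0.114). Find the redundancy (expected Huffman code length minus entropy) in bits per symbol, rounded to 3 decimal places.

0.036 bits

Entropy H = −Σ p log₂ p ≈ 2.2723 bits.
Huffman merges: 57/500+97/500→77/250; 26/125+211/1000→419/1000; 273/1000+77/250→581/1000; 419/1000+581/1000→1. L = 577/250 ≈ 2.3080.
L − H = 2.3080 − 2.2723 = 0.036 bits.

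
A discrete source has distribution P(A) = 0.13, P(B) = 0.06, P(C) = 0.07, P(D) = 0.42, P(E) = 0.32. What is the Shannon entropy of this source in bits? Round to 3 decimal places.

1.946 bits

H = −Σ pᵢ log₂ pᵢ.
−0.13·log₂(0.13) = 0.3826
−0.06·log₂(0.06) = 0.2435
−0.07·log₂(0.07) = 0.2686
−0.42·log₂(0.42) = 0.5256
−0.32·log₂(0.32) = 0.5260
Sum ≈ 1.9464 → 1.946 bits.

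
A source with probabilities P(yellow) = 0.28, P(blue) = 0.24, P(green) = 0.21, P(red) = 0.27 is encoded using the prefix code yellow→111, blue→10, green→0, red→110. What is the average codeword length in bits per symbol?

L̄ = Σ pᵢ·ℓᵢ = 0.28·3 + 0.24·2 + 0.21·1 + 0.27·3 = 2.34 bits/symbol.

2.34 bits/symbol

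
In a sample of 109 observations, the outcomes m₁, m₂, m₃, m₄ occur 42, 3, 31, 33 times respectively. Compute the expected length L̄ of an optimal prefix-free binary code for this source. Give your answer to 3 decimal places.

1.927 bits/symbol

Probabilities are the counts divided by 109.
Repeatedly combine the two least-probable nodes; the expected code length is the sum of the merged weights.
merge 3/109 + 31/109 → 34/109
merge 33/109 + 34/109 → 67/109
merge 42/109 + 67/109 → 1
L = 34/109 + 67/109 + 1 = 210/109 ≈ 1.927 bits/symbol.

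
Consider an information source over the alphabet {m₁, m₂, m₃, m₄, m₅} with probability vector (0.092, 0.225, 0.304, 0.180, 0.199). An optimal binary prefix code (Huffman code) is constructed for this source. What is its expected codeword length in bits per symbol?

Repeatedly combine the two least-probable nodes; the expected code length is the sum of the merged weights.
merge 23/250 + 9/50 → 34/125
merge 199/1000 + 9/40 → 53/125
merge 34/125 + 38/125 → 72/125
merge 53/125 + 72/125 → 1
L = 34/125 + 53/125 + 72/125 + 1 = 284/125 = 2.272 bits/symbol.

2.272 bits/symbol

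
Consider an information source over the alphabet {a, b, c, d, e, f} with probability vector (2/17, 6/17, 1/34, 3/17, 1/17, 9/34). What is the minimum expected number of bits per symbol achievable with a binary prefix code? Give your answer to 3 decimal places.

2.294 bits/symbol

Repeatedly combine the two least-probable nodes; the expected code length is the sum of the merged weights.
merge 1/34 + 1/17 → 3/34
merge 3/34 + 2/17 → 7/34
merge 3/17 + 7/34 → 13/34
merge 9/34 + 6/17 → 21/34
merge 13/34 + 21/34 → 1
L = 3/34 + 7/34 + 13/34 + 21/34 + 1 = 39/17 ≈ 2.294 bits/symbol.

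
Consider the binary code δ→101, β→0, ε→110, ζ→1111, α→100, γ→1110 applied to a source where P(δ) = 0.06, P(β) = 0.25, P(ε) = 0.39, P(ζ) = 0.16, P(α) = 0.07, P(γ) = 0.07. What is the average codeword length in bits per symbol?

L̄ = Σ pᵢ·ℓᵢ = 0.06·3 + 0.25·1 + 0.39·3 + 0.16·4 + 0.07·3 + 0.07·4 = 2.73 bits/symbol.

2.73 bits/symbol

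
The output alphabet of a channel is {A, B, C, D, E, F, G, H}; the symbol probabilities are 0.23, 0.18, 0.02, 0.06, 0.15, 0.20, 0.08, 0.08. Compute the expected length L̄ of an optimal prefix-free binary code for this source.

Repeatedly combine the two least-probable nodes; the expected code length is the sum of the merged weights.
merge 1/50 + 3/50 → 2/25
merge 2/25 + 2/25 → 4/25
merge 2/25 + 3/20 → 23/100
merge 4/25 + 9/50 → 17/50
merge 1/5 + 23/100 → 43/100
merge 23/100 + 17/50 → 57/100
merge 43/100 + 57/100 → 1
L = 2/25 + 4/25 + 23/100 + 17/50 + 43/100 + 57/100 + 1 = 281/100 = 2.81 bits/symbol.

2.81 bits/symbol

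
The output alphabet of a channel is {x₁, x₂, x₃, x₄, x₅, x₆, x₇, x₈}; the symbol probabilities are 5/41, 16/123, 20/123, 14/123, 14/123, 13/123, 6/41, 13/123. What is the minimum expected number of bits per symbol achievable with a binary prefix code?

3 bits/symbol

Repeatedly combine the two least-probable nodes; the expected code length is the sum of the merged weights.
merge 13/123 + 13/123 → 26/123
merge 14/123 + 14/123 → 28/123
merge 5/41 + 16/123 → 31/123
merge 6/41 + 20/123 → 38/123
merge 26/123 + 28/123 → 18/41
merge 31/123 + 38/123 → 23/41
merge 18/41 + 23/41 → 1
L = 26/123 + 28/123 + 31/123 + 38/123 + 18/41 + 23/41 + 1 = 3 bits/symbol.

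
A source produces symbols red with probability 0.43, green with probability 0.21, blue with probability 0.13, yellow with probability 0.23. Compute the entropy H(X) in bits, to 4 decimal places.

H = −Σ pᵢ log₂ pᵢ.
−0.43·log₂(0.43) = 0.5236
−0.21·log₂(0.21) = 0.4728
−0.13·log₂(0.13) = 0.3826
−0.23·log₂(0.23) = 0.4877
Sum ≈ 1.8667 → 1.8667 bits.

1.8667 bits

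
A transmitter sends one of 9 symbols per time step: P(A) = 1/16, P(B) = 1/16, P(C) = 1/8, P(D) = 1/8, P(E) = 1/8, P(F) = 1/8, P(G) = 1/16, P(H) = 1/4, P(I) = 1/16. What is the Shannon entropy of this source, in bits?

Each probability is a power of 1/2, so log₂(1/p) is an integer.
H = Σ p·log₂(1/p) = 1/16·4 + 1/16·4 + 1/8·3 + 1/8·3 + 1/8·3 + 1/8·3 + 1/16·4 + 1/4·2 + 1/16·4 = 3 bits.

3 bits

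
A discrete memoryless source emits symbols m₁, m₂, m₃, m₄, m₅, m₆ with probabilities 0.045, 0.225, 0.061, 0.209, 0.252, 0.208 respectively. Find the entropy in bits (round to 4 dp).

H = −Σ pᵢ log₂ pᵢ.
−0.045·log₂(0.045) = 0.2013
−0.225·log₂(0.225) = 0.4842
−0.061·log₂(0.061) = 0.2461
−0.209·log₂(0.209) = 0.4720
−0.252·log₂(0.252) = 0.5011
−0.208·log₂(0.208) = 0.4712
Sum ≈ 2.3760 → 2.3760 bits.

2.3760 bits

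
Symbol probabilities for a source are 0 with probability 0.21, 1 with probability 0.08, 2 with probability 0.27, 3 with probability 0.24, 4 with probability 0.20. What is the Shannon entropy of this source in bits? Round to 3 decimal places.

H = −Σ pᵢ log₂ pᵢ.
−0.21·log₂(0.21) = 0.4728
−0.08·log₂(0.08) = 0.2915
−0.27·log₂(0.27) = 0.5100
−0.24·log₂(0.24) = 0.4941
−0.20·log₂(0.20) = 0.4644
Sum ≈ 2.2329 → 2.233 bits.

2.233 bits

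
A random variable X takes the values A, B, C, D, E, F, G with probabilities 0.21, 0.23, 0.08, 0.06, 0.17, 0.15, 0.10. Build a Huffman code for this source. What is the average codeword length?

2.7 bits/symbol

Repeatedly combine the two least-probable nodes; the expected code length is the sum of the merged weights.
merge 3/50 + 2/25 → 7/50
merge 1/10 + 7/50 → 6/25
merge 3/20 + 17/100 → 8/25
merge 21/100 + 23/100 → 11/25
merge 6/25 + 8/25 → 14/25
merge 11/25 + 14/25 → 1
L = 7/50 + 6/25 + 8/25 + 11/25 + 14/25 + 1 = 27/10 = 2.7 bits/symbol.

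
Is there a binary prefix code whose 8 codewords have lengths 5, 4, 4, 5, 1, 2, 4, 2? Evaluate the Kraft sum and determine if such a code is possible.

With common denominator 2^5 = 32: Σ 2^(−ℓᵢ) = 1/32 + 2/32 + 2/32 + 1/32 + 16/32 + 8/32 + 2/32 + 8/32 = 40/32 = 1.25.
Kraft's inequality requires Σ ≤ 1; here Σ = 1.25 > 1, so no such prefix code exists.

1.25; no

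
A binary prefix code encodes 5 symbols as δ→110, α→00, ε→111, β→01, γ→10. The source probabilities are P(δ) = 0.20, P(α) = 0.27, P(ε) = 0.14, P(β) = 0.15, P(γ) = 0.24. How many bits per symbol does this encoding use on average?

2.34 bits/symbol

L̄ = Σ pᵢ·ℓᵢ = 0.20·3 + 0.27·2 + 0.14·3 + 0.15·2 + 0.24·2 = 2.34 bits/symbol.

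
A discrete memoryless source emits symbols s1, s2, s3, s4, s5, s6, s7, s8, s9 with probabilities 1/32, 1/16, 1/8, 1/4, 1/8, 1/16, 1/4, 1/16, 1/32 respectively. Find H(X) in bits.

2.8125 bits

Each probability is a power of 1/2, so log₂(1/p) is an integer.
H = Σ p·log₂(1/p) = 1/32·5 + 1/16·4 + 1/8·3 + 1/4·2 + 1/8·3 + 1/16·4 + 1/4·2 + 1/16·4 + 1/32·5 = 2.8125 bits.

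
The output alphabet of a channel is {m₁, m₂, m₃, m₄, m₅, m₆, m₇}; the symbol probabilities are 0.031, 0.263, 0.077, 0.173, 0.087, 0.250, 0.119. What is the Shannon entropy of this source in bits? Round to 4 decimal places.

H = −Σ pᵢ log₂ pᵢ.
−0.031·log₂(0.031) = 0.1554
−0.263·log₂(0.263) = 0.5068
−0.077·log₂(0.077) = 0.2848
−0.173·log₂(0.173) = 0.4379
−0.087·log₂(0.087) = 0.3065
−0.250·log₂(0.250) = 0.5000
−0.119·log₂(0.119) = 0.3654
Sum ≈ 2.5568 → 2.5568 bits.

2.5568 bits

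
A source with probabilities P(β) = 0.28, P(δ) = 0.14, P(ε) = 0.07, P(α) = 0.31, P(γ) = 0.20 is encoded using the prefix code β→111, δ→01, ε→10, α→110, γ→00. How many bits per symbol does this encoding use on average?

2.59 bits/symbol

L̄ = Σ pᵢ·ℓᵢ = 0.28·3 + 0.14·2 + 0.07·2 + 0.31·3 + 0.20·2 = 2.59 bits/symbol.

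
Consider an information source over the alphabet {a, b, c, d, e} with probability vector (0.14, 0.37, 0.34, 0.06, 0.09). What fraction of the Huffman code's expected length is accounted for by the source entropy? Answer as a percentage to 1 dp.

97.3%

Entropy H = −Σ p log₂ p ≈ 2.0132 bits.
Huffman merges: 3/50+9/100→3/20; 7/50+3/20→29/100; 29/100+17/50→63/100; 37/100+63/100→1. L = 207/100 ≈ 2.0700.
Efficiency = H/L = 2.0132/2.0700 = 97.3%.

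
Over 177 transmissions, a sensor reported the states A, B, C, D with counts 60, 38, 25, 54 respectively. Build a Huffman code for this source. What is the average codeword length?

2 bits/symbol

Probabilities are the counts divided by 177.
Repeatedly combine the two least-probable nodes; the expected code length is the sum of the merged weights.
merge 25/177 + 38/177 → 21/59
merge 18/59 + 20/59 → 38/59
merge 21/59 + 38/59 → 1
L = 21/59 + 38/59 + 1 = 2 bits/symbol.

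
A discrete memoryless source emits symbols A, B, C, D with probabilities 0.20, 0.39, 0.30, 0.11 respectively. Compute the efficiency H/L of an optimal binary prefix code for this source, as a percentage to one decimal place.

97.2%

Entropy H = −Σ p log₂ p ≈ 1.8656 bits.
Huffman merges: 11/100+1/5→31/100; 3/10+31/100→61/100; 39/100+61/100→1. L = 48/25 ≈ 1.9200.
Efficiency = H/L = 1.8656/1.9200 = 97.2%.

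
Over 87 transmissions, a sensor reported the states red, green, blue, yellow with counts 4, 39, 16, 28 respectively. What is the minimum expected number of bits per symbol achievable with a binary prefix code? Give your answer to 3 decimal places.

1.782 bits/symbol

Probabilities are the counts divided by 87.
Repeatedly combine the two least-probable nodes; the expected code length is the sum of the merged weights.
merge 4/87 + 16/87 → 20/87
merge 20/87 + 28/87 → 16/29
merge 13/29 + 16/29 → 1
L = 20/87 + 16/29 + 1 = 155/87 ≈ 1.782 bits/symbol.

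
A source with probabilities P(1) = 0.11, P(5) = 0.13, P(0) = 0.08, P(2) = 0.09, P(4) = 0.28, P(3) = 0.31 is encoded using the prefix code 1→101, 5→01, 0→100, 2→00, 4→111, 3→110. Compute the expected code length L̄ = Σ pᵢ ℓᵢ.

2.78 bits/symbol

L̄ = Σ pᵢ·ℓᵢ = 0.11·3 + 0.13·2 + 0.08·3 + 0.09·2 + 0.28·3 + 0.31·3 = 2.78 bits/symbol.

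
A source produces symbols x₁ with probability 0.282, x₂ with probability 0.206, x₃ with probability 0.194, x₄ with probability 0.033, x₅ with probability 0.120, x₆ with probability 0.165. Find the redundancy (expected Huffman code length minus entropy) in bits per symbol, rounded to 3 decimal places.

0.069 bits

Entropy H = −Σ p log₂ p ≈ 2.4019 bits.
Huffman merges: 33/1000+3/25→153/1000; 153/1000+33/200→159/500; 97/500+103/500→2/5; 141/500+159/500→3/5; 2/5+3/5→1. L = 2471/1000 ≈ 2.4710.
L − H = 2.4710 − 2.4019 = 0.069 bits.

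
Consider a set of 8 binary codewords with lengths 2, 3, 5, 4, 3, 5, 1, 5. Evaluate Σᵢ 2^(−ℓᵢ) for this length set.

1.15625

With common denominator 2^5 = 32: Σ 2^(−ℓᵢ) = 8/32 + 4/32 + 1/32 + 2/32 + 4/32 + 1/32 + 16/32 + 1/32 = 37/32 = 1.15625.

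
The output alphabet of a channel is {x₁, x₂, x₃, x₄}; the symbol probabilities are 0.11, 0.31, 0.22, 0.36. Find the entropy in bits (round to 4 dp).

H = −Σ pᵢ log₂ pᵢ.
−0.11·log₂(0.11) = 0.3503
−0.31·log₂(0.31) = 0.5238
−0.22·log₂(0.22) = 0.4806
−0.36·log₂(0.36) = 0.5306
Sum ≈ 1.8853 → 1.8853 bits.

1.8853 bits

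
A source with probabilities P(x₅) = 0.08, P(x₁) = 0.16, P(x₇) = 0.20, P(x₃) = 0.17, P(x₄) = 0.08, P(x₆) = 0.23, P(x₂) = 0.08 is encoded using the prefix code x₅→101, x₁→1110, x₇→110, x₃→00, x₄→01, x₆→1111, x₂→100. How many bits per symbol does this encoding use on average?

3.14 bits/symbol

L̄ = Σ pᵢ·ℓᵢ = 0.08·3 + 0.16·4 + 0.20·3 + 0.17·2 + 0.08·2 + 0.23·4 + 0.08·3 = 3.14 bits/symbol.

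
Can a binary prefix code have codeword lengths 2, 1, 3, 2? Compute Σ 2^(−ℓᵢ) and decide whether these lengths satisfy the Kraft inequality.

With common denominator 2^3 = 8: Σ 2^(−ℓᵢ) = 2/8 + 4/8 + 1/8 + 2/8 = 9/8 = 1.125.
Kraft's inequality requires Σ ≤ 1; here Σ = 1.125 > 1, so no such prefix code exists.

1.125; no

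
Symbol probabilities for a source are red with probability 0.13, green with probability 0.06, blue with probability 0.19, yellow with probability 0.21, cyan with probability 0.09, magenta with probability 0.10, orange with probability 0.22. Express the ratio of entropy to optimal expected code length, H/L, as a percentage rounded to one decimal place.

98.5%

Entropy H = −Σ p log₂ p ≈ 2.6796 bits.
Huffman merges: 3/50+9/100→3/20; 1/10+13/100→23/100; 3/20+19/100→17/50; 21/100+11/50→43/100; 23/100+17/50→57/100; 43/100+57/100→1. L = 68/25 ≈ 2.7200.
Efficiency = H/L = 2.6796/2.7200 = 98.5%.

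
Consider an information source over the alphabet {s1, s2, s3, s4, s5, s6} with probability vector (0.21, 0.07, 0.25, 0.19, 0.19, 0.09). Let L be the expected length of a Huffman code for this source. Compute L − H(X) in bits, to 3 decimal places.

Entropy H = −Σ p log₂ p ≈ 2.4645 bits.
Huffman merges: 7/100+9/100→4/25; 4/25+19/100→7/20; 19/100+21/100→2/5; 1/4+7/20→3/5; 2/5+3/5→1. L = 251/100 ≈ 2.5100.
L − H = 2.5100 − 2.4645 = 0.046 bits.

0.046 bits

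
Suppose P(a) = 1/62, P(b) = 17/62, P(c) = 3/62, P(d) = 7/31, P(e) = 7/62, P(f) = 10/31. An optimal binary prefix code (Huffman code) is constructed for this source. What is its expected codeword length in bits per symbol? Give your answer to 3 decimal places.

Repeatedly combine the two least-probable nodes; the expected code length is the sum of the merged weights.
merge 1/62 + 3/62 → 2/31
merge 2/31 + 7/62 → 11/62
merge 11/62 + 7/31 → 25/62
merge 17/62 + 10/31 → 37/62
merge 25/62 + 37/62 → 1
L = 2/31 + 11/62 + 25/62 + 37/62 + 1 = 139/62 ≈ 2.242 bits/symbol.

2.242 bits/symbol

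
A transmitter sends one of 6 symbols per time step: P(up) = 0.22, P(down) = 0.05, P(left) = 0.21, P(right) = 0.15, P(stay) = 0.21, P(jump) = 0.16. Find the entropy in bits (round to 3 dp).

2.476 bits

H = −Σ pᵢ log₂ pᵢ.
−0.22·log₂(0.22) = 0.4806
−0.05·log₂(0.05) = 0.2161
−0.21·log₂(0.21) = 0.4728
−0.15·log₂(0.15) = 0.4105
−0.21·log₂(0.21) = 0.4728
−0.16·log₂(0.16) = 0.4230
Sum ≈ 2.4759 → 2.476 bits.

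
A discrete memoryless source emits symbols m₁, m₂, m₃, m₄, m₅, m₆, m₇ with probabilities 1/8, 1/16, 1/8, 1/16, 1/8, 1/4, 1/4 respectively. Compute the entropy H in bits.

2.625 bits

Each probability is a power of 1/2, so log₂(1/p) is an integer.
H = Σ p·log₂(1/p) = 1/8·3 + 1/16·4 + 1/8·3 + 1/16·4 + 1/8·3 + 1/4·2 + 1/4·2 = 2.625 bits.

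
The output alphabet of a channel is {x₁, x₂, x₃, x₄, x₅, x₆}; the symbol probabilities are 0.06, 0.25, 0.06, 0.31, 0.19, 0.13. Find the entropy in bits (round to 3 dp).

2.349 bits

H = −Σ pᵢ log₂ pᵢ.
−0.06·log₂(0.06) = 0.2435
−0.25·log₂(0.25) = 0.5000
−0.06·log₂(0.06) = 0.2435
−0.31·log₂(0.31) = 0.5238
−0.19·log₂(0.19) = 0.4552
−0.13·log₂(0.13) = 0.3826
Sum ≈ 2.3487 → 2.349 bits.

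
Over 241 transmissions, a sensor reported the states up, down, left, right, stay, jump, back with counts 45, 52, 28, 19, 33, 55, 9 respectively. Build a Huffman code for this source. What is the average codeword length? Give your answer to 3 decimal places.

Probabilities are the counts divided by 241.
Repeatedly combine the two least-probable nodes; the expected code length is the sum of the merged weights.
merge 9/241 + 19/241 → 28/241
merge 28/241 + 28/241 → 56/241
merge 33/241 + 45/241 → 78/241
merge 52/241 + 55/241 → 107/241
merge 56/241 + 78/241 → 134/241
merge 107/241 + 134/241 → 1
L = 28/241 + 56/241 + 78/241 + 107/241 + 134/241 + 1 = 644/241 ≈ 2.672 bits/symbol.

2.672 bits/symbol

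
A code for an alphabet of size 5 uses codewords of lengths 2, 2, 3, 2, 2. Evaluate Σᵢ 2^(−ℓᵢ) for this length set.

With common denominator 2^3 = 8: Σ 2^(−ℓᵢ) = 2/8 + 2/8 + 1/8 + 2/8 + 2/8 = 9/8 = 1.125.

1.125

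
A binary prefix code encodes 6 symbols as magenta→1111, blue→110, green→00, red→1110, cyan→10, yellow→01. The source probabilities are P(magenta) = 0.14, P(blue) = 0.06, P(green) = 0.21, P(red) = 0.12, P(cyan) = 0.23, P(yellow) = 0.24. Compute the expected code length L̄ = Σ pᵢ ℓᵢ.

L̄ = Σ pᵢ·ℓᵢ = 0.14·4 + 0.06·3 + 0.21·2 + 0.12·4 + 0.23·2 + 0.24·2 = 2.58 bits/symbol.

2.58 bits/symbol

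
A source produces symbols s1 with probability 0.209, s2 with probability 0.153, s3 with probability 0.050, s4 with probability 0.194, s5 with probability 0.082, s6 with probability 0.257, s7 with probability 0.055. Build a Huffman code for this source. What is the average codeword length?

Repeatedly combine the two least-probable nodes; the expected code length is the sum of the merged weights.
merge 1/20 + 11/200 → 21/200
merge 41/500 + 21/200 → 187/1000
merge 153/1000 + 187/1000 → 17/50
merge 97/500 + 209/1000 → 403/1000
merge 257/1000 + 17/50 → 597/1000
merge 403/1000 + 597/1000 → 1
L = 21/200 + 187/1000 + 17/50 + 403/1000 + 597/1000 + 1 = 329/125 = 2.632 bits/symbol.

2.632 bits/symbol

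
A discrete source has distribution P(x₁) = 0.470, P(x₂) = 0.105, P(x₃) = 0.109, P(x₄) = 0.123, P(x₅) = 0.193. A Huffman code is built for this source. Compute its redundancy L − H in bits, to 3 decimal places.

0.028 bits

Entropy H = −Σ p log₂ p ≈ 2.0318 bits.
Huffman merges: 21/200+109/1000→107/500; 123/1000+193/1000→79/250; 107/500+79/250→53/100; 47/100+53/100→1. L = 103/50 ≈ 2.0600.
L − H = 2.0600 − 2.0318 = 0.028 bits.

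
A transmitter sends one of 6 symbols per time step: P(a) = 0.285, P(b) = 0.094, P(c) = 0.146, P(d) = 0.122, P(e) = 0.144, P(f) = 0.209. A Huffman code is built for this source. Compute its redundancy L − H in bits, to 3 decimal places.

0.019 bits

Entropy H = −Σ p log₂ p ≈ 2.4870 bits.
Huffman merges: 47/500+61/500→27/125; 18/125+73/500→29/100; 209/1000+27/125→17/40; 57/200+29/100→23/40; 17/40+23/40→1. L = 1253/500 ≈ 2.5060.
L − H = 2.5060 − 2.4870 = 0.019 bits.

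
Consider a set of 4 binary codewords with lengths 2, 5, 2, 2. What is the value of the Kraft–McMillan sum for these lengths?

With common denominator 2^5 = 32: Σ 2^(−ℓᵢ) = 8/32 + 1/32 + 8/32 + 8/32 = 25/32 = 0.78125.

0.78125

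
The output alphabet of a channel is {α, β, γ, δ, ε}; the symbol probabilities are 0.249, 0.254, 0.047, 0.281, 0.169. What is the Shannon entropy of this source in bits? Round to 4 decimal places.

H = −Σ pᵢ log₂ pᵢ.
−0.249·log₂(0.249) = 0.4994
−0.254·log₂(0.254) = 0.5022
−0.047·log₂(0.047) = 0.2073
−0.281·log₂(0.281) = 0.5146
−0.169·log₂(0.169) = 0.4335
Sum ≈ 2.1570 → 2.1570 bits.

2.1570 bits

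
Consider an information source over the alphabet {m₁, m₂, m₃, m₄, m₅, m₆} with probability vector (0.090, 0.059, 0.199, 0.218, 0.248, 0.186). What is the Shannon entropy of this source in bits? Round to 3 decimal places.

H = −Σ pᵢ log₂ pᵢ.
−0.090·log₂(0.090) = 0.3127
−0.059·log₂(0.059) = 0.2409
−0.199·log₂(0.199) = 0.4635
−0.218·log₂(0.218) = 0.4791
−0.248·log₂(0.248) = 0.4989
−0.186·log₂(0.186) = 0.4514
Sum ≈ 2.4464 → 2.446 bits.

2.446 bits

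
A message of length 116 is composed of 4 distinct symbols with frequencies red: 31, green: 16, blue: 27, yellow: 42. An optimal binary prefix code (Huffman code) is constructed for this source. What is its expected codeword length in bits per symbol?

2 bits/symbol

Probabilities are the counts divided by 116.
Repeatedly combine the two least-probable nodes; the expected code length is the sum of the merged weights.
merge 4/29 + 27/116 → 43/116
merge 31/116 + 21/58 → 73/116
merge 43/116 + 73/116 → 1
L = 43/116 + 73/116 + 1 = 2 bits/symbol.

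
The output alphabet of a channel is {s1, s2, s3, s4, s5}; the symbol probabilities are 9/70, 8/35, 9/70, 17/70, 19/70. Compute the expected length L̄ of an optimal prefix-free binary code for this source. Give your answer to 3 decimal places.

2.257 bits/symbol

Repeatedly combine the two least-probable nodes; the expected code length is the sum of the merged weights.
merge 9/70 + 9/70 → 9/35
merge 8/35 + 17/70 → 33/70
merge 9/35 + 19/70 → 37/70
merge 33/70 + 37/70 → 1
L = 9/35 + 33/70 + 37/70 + 1 = 79/35 ≈ 2.257 bits/symbol.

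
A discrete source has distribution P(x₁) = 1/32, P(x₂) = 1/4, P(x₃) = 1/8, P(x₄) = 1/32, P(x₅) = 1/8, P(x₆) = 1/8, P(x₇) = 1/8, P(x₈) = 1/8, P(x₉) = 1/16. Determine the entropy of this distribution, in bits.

2.9375 bits

Each probability is a power of 1/2, so log₂(1/p) is an integer.
H = Σ p·log₂(1/p) = 1/32·5 + 1/4·2 + 1/8·3 + 1/32·5 + 1/8·3 + 1/8·3 + 1/8·3 + 1/8·3 + 1/16·4 = 2.9375 bits.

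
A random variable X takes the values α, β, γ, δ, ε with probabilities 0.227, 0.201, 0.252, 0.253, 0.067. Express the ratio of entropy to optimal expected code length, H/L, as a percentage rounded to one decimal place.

Entropy H = −Σ p log₂ p ≈ 2.2149 bits.
Huffman merges: 67/1000+201/1000→67/250; 227/1000+63/250→479/1000; 253/1000+67/250→521/1000; 479/1000+521/1000→1. L = 567/250 ≈ 2.2680.
Efficiency = H/L = 2.2149/2.2680 = 97.7%.

97.7%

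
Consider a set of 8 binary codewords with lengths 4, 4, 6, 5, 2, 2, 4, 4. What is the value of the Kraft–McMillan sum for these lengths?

0.796875

With common denominator 2^6 = 64: Σ 2^(−ℓᵢ) = 4/64 + 4/64 + 1/64 + 2/64 + 16/64 + 16/64 + 4/64 + 4/64 = 51/64 = 0.796875.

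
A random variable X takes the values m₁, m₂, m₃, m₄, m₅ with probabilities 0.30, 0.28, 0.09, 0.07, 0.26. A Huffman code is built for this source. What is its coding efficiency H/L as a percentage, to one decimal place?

98.2%

Entropy H = −Σ p log₂ p ≈ 2.1218 bits.
Huffman merges: 7/100+9/100→4/25; 4/25+13/50→21/50; 7/25+3/10→29/50; 21/50+29/50→1. L = 54/25 ≈ 2.1600.
Efficiency = H/L = 2.1218/2.1600 = 98.2%.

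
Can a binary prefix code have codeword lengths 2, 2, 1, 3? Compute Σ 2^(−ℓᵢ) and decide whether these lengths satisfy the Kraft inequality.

With common denominator 2^3 = 8: Σ 2^(−ℓᵢ) = 2/8 + 2/8 + 4/8 + 1/8 = 9/8 = 1.125.
Kraft's inequality requires Σ ≤ 1; here Σ = 1.125 > 1, so no such prefix code exists.

1.125; no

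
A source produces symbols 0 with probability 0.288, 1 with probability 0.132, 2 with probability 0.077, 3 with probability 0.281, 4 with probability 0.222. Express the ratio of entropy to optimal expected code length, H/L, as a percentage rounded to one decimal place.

98.9%

Entropy H = −Σ p log₂ p ≈ 2.1843 bits.
Huffman merges: 77/1000+33/250→209/1000; 209/1000+111/500→431/1000; 281/1000+36/125→569/1000; 431/1000+569/1000→1. L = 2209/1000 ≈ 2.2090.
Efficiency = H/L = 2.1843/2.2090 = 98.9%.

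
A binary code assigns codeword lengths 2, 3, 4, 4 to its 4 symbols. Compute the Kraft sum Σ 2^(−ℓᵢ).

With common denominator 2^4 = 16: Σ 2^(−ℓᵢ) = 4/16 + 2/16 + 1/16 + 1/16 = 8/16 = 0.5.

0.5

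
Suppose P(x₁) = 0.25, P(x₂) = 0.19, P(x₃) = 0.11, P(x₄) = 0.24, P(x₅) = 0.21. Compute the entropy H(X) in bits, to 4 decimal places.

2.2725 bits

H = −Σ pᵢ log₂ pᵢ.
−0.25·log₂(0.25) = 0.5000
−0.19·log₂(0.19) = 0.4552
−0.11·log₂(0.11) = 0.3503
−0.24·log₂(0.24) = 0.4941
−0.21·log₂(0.21) = 0.4728
Sum ≈ 2.2725 → 2.2725 bits.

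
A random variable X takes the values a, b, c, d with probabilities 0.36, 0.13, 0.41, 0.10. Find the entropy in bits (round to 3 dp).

1.773 bits

H = −Σ pᵢ log₂ pᵢ.
−0.36·log₂(0.36) = 0.5306
−0.13·log₂(0.13) = 0.3826
−0.41·log₂(0.41) = 0.5274
−0.10·log₂(0.10) = 0.3322
Sum ≈ 1.7728 → 1.773 bits.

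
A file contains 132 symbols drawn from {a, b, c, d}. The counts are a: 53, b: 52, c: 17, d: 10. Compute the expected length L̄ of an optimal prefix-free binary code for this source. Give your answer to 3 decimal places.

1.803 bits/symbol

Probabilities are the counts divided by 132.
Repeatedly combine the two least-probable nodes; the expected code length is the sum of the merged weights.
merge 5/66 + 17/132 → 9/44
merge 9/44 + 13/33 → 79/132
merge 53/132 + 79/132 → 1
L = 9/44 + 79/132 + 1 = 119/66 ≈ 1.803 bits/symbol.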